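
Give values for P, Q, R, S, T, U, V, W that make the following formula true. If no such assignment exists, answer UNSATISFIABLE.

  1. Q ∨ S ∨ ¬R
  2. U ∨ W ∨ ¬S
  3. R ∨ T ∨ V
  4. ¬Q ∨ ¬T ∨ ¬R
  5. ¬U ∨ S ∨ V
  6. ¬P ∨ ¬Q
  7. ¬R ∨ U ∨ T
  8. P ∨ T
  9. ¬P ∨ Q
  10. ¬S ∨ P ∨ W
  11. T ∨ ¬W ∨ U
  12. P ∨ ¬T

UNSATISFIABLE

Case P = False:
From the singleton clause (T), T = True.
Now (¬T) is unsatisfied and unit — conflict.
Backtrack on P: now try P = True.
From the singleton clause (¬Q), Q = False.
Now (Q) is unsatisfied and unit — conflict.
Neither P = True nor P = False works.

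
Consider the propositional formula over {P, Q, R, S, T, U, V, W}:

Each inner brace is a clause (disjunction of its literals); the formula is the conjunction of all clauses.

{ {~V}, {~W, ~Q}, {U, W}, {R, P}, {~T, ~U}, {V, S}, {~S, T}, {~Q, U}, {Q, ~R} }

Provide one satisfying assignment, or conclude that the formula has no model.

P=1; Q=0; R=0; S=1; T=1; U=0; V=0; W=1

From the singleton clause (~V), V = 0.
From the singleton clause (S), S = 1.
From the singleton clause (T), T = 1.
From the singleton clause (~U), U = 0.
From the singleton clause (W), W = 1.
From the singleton clause (~Q), Q = 0.
From the singleton clause (~R), R = 0.
From the singleton clause (P), P = 1.
All clauses are satisfied.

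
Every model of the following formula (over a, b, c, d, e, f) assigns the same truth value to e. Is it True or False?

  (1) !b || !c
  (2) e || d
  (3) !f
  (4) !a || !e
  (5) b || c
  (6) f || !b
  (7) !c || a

False

Suppose e = true.
Unit clause (!f) forces f = false.
Unit clause (!a) forces a = false.
Unit clause (!b) forces b = false.
Unit clause (c) forces c = true.
Now (!c) is unsatisfied and unit — conflict.
So every satisfying assignment has e = False.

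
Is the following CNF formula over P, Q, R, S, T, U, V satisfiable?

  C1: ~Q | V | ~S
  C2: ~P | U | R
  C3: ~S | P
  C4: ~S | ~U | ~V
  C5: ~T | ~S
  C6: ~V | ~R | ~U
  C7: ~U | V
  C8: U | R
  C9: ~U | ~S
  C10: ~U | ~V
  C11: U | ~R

Branch on S: set S = 0.
Branch on U: set U = 0.
The clause (R) is unit, so R = 1.
Now (~R) is unsatisfied and unit — conflict.
That branch fails; take U = 1 instead.
The clause (V) is unit, so V = 1.
Now (~V) is unsatisfied and unit — conflict.
Both values of U lead to a conflict.
That branch fails; take S = 1 instead.
The clause (P) is unit, so P = 1.
The clause (~T) is unit, so T = 0.
The clause (~U) is unit, so U = 0.
The clause (R) is unit, so R = 1.
Now (~R) is unsatisfied and unit — conflict.
Both values of S lead to a conflict.
No assignment satisfies every clause.

No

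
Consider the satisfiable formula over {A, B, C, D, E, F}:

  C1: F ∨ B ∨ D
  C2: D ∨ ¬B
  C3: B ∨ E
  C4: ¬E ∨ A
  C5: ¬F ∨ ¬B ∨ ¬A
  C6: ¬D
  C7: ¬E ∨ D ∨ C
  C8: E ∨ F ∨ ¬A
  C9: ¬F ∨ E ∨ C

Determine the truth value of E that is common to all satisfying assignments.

True

Suppose E = False.
Unit clause (B) forces B = True.
Unit clause (D) forces D = True.
That conflicts with the unit clause (¬D).
So every satisfying assignment has E = True.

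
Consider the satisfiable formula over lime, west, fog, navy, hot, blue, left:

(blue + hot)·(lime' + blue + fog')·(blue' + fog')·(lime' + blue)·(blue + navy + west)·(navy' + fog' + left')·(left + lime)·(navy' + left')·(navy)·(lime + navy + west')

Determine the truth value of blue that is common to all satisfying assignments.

True

Suppose blue = 0.
Unit clause (hot) forces hot = 1.
Unit clause (lime') forces lime = 0.
Unit clause (left) forces left = 1.
Unit clause (navy') forces navy = 0.
That conflicts with the unit clause (navy).
So every satisfying assignment has blue = True.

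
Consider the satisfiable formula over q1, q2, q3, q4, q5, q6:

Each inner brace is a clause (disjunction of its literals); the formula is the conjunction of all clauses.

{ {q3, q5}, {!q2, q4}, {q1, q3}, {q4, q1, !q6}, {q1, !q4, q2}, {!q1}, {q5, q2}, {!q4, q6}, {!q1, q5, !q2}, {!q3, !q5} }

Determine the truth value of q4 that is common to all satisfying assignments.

True

Suppose q4 = false.
From the singleton clause (!q2), q2 = false.
From the singleton clause (!q1), q1 = false.
From the singleton clause (q3), q3 = true.
From the singleton clause (!q6), q6 = false.
From the singleton clause (q5), q5 = true.
But (!q5) is also a unit clause — contradiction.
So every satisfying assignment has q4 = True.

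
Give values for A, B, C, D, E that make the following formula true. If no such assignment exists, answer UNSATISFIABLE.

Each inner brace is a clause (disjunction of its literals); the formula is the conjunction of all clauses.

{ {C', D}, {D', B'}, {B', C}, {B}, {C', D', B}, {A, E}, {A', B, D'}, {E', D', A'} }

UNSATISFIABLE

Unit clause (B) forces B = 1.
Unit clause (D') forces D = 0.
Unit clause (C') forces C = 0.
Now (C) is unsatisfied and unit — conflict.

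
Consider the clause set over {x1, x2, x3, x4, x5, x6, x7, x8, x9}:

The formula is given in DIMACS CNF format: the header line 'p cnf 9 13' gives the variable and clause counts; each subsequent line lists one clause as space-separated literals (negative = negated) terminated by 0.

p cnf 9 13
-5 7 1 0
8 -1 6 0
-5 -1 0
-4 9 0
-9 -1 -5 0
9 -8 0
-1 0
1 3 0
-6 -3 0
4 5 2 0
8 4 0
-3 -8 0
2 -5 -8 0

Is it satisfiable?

Satisfiable

Unit clause (¬x1) forces x1 = False.
Unit clause (x3) forces x3 = True.
Unit clause (¬x6) forces x6 = False.
Unit clause (¬x8) forces x8 = False.
Unit clause (x4) forces x4 = True.
Unit clause (x9) forces x9 = True.
Suppose x5 = False.
All clauses hold; x2, x7 can take either value.
A satisfying assignment: x1: False, x2: False, x3: True, x4: True, x5: False, x6: False, x7: True, x8: False, x9: True.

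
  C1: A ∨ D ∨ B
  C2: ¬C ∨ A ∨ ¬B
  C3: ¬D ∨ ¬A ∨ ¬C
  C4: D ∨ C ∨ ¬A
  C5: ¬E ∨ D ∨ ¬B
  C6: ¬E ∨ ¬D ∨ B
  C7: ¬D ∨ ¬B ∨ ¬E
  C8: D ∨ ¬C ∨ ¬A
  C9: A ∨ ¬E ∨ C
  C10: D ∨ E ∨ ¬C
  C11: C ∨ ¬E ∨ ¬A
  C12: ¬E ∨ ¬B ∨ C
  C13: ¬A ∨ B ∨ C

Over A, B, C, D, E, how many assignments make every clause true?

There are 2^5 = 32 truth assignments over (A, B, C, D, E).
Split on D. With D = True, the clauses containing D are satisfied and ¬D drops from the rest; 4 of the 2^4 = 16 assignments to the other variables satisfy what remains.
With D = False, by the same count on the reduced clause set, 1 assignment works.
Total: 4 + 1 = 5.

5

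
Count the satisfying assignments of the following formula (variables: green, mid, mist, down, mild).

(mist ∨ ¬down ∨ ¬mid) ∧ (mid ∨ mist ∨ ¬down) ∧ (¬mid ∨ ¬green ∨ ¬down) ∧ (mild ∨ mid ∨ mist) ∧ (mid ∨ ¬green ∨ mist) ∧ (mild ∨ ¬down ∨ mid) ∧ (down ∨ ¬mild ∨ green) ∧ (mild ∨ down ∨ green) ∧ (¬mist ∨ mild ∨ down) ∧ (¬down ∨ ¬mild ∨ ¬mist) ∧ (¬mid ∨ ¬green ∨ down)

2

There are 2^5 = 32 truth assignments over (green, mid, mist, down, mild).
Split on green. With green = True, the clauses containing green are satisfied and ¬green drops from the rest; 1 of the 2^4 = 16 assignments to the other variables satisfy what remains.
With green = False, by the same count on the reduced clause set, 1 assignment works.
(One model: green=F, mid=T, mist=T, down=T, mild=F.)
Total: 1 + 1 = 2.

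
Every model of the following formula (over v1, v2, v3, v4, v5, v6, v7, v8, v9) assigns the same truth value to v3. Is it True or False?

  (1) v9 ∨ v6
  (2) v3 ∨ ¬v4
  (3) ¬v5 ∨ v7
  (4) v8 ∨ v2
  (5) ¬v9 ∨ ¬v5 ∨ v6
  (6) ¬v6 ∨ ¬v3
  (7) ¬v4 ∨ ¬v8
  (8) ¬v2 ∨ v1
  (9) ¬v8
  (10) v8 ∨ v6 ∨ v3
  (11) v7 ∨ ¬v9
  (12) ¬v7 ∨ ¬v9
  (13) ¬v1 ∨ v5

Suppose v3 = True.
From the singleton clause (¬v6), v6 = False.
From the singleton clause (v9), v9 = True.
From the singleton clause (¬v5), v5 = False.
From the singleton clause (¬v8), v8 = False.
From the singleton clause (v2), v2 = True.
From the singleton clause (v1), v1 = True.
That conflicts with the unit clause (¬v1).
So every satisfying assignment has v3 = False.

False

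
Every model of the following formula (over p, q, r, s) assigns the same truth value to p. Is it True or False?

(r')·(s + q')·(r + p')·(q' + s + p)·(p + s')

False

Suppose p = 1.
Unit clause (r') forces r = 0.
Now (r) is unsatisfied and unit — conflict.
So every satisfying assignment has p = False.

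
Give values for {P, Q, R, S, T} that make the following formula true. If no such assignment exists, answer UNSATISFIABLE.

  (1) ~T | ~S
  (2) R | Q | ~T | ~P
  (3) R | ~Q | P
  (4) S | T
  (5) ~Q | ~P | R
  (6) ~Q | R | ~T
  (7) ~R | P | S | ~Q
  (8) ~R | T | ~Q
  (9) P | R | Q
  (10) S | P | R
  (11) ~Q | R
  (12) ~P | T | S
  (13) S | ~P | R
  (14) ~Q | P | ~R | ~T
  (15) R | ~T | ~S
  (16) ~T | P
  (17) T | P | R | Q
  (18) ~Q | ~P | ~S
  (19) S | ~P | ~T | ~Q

Suppose T = 0.
(S) alone gives S = 1.
Suppose R = 0.
(~Q) alone gives Q = 0.
(P) alone gives P = 1.
All clauses are satisfied.

P: 1, Q: 0, R: 0, S: 1, T: 0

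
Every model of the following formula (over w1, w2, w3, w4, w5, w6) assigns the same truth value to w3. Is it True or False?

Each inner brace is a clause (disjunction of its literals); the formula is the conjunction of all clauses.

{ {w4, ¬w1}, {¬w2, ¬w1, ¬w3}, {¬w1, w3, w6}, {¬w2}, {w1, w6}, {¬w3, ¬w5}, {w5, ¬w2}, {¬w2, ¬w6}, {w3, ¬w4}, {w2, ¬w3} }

Suppose w3 = True.
Unit clause (¬w2) forces w2 = False.
That conflicts with the unit clause (w2).
So every satisfying assignment has w3 = False.

False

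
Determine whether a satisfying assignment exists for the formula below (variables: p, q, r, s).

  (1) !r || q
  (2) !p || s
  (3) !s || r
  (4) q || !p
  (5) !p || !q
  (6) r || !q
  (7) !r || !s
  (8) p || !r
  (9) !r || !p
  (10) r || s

No

Case r = false:
(!s) alone gives s = false.
But (s) is also a unit clause — contradiction.
That branch fails; take r = true instead.
(q) alone gives q = true.
(!p) alone gives p = false.
But (p) is also a unit clause — contradiction.
Neither r = true nor r = false works.
No assignment satisfies every clause.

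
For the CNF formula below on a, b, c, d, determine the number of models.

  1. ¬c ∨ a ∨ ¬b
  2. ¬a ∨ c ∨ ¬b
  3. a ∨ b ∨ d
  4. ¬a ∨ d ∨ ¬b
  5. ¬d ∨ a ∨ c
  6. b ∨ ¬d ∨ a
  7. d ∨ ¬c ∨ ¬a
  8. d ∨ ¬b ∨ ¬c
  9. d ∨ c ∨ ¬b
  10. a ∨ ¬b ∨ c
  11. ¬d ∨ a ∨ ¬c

There are 2^4 = 16 truth assignments over (a, b, c, d).
Check each against the 11 clauses (columns in the order a, b, c, d):
  F F F F  ✗ fails (a ∨ b ∨ d)
  F F F T  ✗ fails (¬d ∨ a ∨ c)
  F F T F  ✗ fails (a ∨ b ∨ d)
  F F T T  ✗ fails (b ∨ ¬d ∨ a)
  F T F F  ✗ fails (d ∨ c ∨ ¬b)
  F T F T  ✗ fails (¬d ∨ a ∨ c)
  F T T F  ✗ fails (¬c ∨ a ∨ ¬b)
  F T T T  ✗ fails (¬c ∨ a ∨ ¬b)
  T F F F  ✓ satisfies all
  T F F T  ✓ satisfies all
  T F T F  ✗ fails (d ∨ ¬c ∨ ¬a)
  T F T T  ✓ satisfies all
  T T F F  ✗ fails (¬a ∨ c ∨ ¬b)
  T T F T  ✗ fails (¬a ∨ c ∨ ¬b)
  T T T F  ✗ fails (¬a ∨ d ∨ ¬b)
  T T T T  ✓ satisfies all
4 of the 16 rows are models.

4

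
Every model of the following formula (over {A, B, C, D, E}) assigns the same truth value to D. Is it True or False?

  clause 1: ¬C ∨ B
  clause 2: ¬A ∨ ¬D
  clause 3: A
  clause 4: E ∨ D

Suppose D = True.
The clause (¬A) is unit, so A = False.
Now (A) is unsatisfied and unit — conflict.
So every satisfying assignment has D = False.

False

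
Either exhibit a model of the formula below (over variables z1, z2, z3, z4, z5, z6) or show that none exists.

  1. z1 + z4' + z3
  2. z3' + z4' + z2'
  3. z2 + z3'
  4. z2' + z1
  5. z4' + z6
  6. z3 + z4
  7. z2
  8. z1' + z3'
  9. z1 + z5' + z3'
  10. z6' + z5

z1 ↦ 1; z2 ↦ 1; z3 ↦ 0; z4 ↦ 1; z5 ↦ 1; z6 ↦ 1

(z2) alone gives z2 = 1.
(z1) alone gives z1 = 1.
(z3') alone gives z3 = 0.
(z4) alone gives z4 = 1.
(z6) alone gives z6 = 1.
(z5) alone gives z5 = 1.
All clauses are satisfied.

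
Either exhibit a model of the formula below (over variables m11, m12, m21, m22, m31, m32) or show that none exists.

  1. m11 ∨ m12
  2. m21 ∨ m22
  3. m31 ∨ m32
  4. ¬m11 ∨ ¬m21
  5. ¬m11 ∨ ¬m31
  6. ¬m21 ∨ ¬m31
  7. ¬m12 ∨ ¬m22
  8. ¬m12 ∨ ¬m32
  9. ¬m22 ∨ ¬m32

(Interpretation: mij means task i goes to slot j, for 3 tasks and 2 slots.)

Try m11 = True.
From the singleton clause (¬m21), m21 = False.
From the singleton clause (m22), m22 = True.
From the singleton clause (¬m31), m31 = False.
From the singleton clause (m32), m32 = True.
But (¬m32) is also a unit clause — contradiction.
Undo m11 and try m11 = False.
From the singleton clause (m12), m12 = True.
From the singleton clause (¬m22), m22 = False.
From the singleton clause (m21), m21 = True.
From the singleton clause (¬m31), m31 = False.
From the singleton clause (m32), m32 = True.
But (¬m32) is also a unit clause — contradiction.
Either choice for m11 ends in contradiction.

UNSATISFIABLE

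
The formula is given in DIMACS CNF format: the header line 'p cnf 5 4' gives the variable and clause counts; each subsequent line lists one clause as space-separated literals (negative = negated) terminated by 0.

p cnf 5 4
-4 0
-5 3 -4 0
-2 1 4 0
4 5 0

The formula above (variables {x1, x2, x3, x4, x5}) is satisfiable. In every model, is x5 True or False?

Suppose x5 = False.
From the singleton clause (¬x4), x4 = False.
But (x4) is also a unit clause — contradiction.
So every satisfying assignment has x5 = True.

True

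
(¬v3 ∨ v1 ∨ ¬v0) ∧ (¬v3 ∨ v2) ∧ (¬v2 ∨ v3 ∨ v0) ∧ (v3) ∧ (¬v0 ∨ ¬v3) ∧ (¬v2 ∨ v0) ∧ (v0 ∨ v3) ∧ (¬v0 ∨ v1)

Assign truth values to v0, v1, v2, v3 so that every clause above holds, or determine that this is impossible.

UNSATISFIABLE

(v3) alone gives v3 = True.
(v2) alone gives v2 = True.
(¬v0) alone gives v0 = False.
But (v0) is also a unit clause — contradiction.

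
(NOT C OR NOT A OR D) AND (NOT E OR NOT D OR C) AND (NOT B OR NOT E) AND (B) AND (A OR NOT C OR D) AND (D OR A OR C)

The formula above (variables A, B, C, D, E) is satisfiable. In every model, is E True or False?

Suppose E = true.
From the singleton clause (NOT B), B = false.
But (B) is also a unit clause — contradiction.
So every satisfying assignment has E = False.

False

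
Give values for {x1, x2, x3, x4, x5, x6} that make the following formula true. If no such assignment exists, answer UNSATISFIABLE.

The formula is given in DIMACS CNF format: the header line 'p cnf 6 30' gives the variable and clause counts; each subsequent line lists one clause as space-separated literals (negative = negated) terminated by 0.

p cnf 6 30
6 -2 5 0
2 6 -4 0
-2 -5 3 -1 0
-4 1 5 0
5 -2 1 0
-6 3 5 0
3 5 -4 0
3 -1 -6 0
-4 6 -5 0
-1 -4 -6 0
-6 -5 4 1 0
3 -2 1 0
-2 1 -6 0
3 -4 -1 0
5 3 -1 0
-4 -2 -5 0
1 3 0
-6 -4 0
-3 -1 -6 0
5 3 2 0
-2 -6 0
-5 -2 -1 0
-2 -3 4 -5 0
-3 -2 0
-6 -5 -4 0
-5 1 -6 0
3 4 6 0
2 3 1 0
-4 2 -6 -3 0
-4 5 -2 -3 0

x1: True,  x2: False,  x3: True,  x4: False,  x5: False,  x6: False

Suppose x1 = True.
Suppose x3 = True.
The clause (¬x6) is unit, so x6 = False.
The clause (¬x2) is unit, so x2 = False.
The clause (¬x4) is unit, so x4 = False.
Every clause is now satisfied; x5 is unconstrained.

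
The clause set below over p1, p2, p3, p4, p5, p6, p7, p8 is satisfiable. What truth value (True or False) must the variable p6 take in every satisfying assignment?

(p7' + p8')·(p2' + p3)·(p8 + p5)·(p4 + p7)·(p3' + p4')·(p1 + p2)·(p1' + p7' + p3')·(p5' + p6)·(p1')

Suppose p6 = 0.
Unit clause (p5') forces p5 = 0.
Unit clause (p8) forces p8 = 1.
Unit clause (p7') forces p7 = 0.
Unit clause (p4) forces p4 = 1.
Unit clause (p3') forces p3 = 0.
Unit clause (p2') forces p2 = 0.
Unit clause (p1) forces p1 = 1.
Now (p1') is unsatisfied and unit — conflict.
So every satisfying assignment has p6 = True.

True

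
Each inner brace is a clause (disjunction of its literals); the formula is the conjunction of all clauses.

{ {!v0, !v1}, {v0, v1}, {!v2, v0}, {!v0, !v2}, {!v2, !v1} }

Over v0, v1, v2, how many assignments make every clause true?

There are 2^3 = 8 truth assignments over (v0, v1, v2).
Split on v0. With v0 = true, the clauses containing v0 are satisfied and !v0 drops from the rest; 1 of the 2^2 = 4 assignments to the other variables satisfy what remains.
With v0 = false, by the same count on the reduced clause set, 1 assignment works.
(One model: v0=F, v1=T, v2=F.)
Total: 1 + 1 = 2.

2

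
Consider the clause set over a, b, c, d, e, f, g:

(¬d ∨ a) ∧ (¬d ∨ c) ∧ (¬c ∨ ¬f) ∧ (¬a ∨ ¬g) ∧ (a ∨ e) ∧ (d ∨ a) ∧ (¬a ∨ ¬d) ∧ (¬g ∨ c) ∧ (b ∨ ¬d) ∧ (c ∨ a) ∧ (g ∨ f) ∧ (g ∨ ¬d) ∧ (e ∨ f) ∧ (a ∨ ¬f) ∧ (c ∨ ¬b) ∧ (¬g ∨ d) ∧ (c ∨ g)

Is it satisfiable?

Case d = False:
Unit clause (a) forces a = True.
Unit clause (¬g) forces g = False.
Unit clause (f) forces f = True.
Unit clause (¬c) forces c = False.
Now (c) is unsatisfied and unit — conflict.
Backtrack on d: now try d = True.
Unit clause (a) forces a = True.
Now (¬a) is unsatisfied and unit — conflict.
Both values of d lead to a conflict.
No assignment satisfies every clause.

No, unsatisfiable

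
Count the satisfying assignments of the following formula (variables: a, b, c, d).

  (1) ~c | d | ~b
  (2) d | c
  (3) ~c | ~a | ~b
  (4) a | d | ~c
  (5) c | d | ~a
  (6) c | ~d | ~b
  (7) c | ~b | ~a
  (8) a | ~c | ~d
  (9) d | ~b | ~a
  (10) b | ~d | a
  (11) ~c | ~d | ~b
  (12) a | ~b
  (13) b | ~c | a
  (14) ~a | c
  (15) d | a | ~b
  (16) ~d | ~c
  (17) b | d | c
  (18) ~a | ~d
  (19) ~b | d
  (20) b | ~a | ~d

1

There are 2^4 = 16 truth assignments over (a, b, c, d).
Split on a. With a = 1, the clauses containing a are satisfied and ~a drops from the rest; 1 of the 2^3 = 8 assignments to the other variables satisfy what remains.
With a = 0, by the same count on the reduced clause set, 0 assignments work.
(One model: a=T, b=F, c=T, d=F.)
Total: 1 + 0 = 1.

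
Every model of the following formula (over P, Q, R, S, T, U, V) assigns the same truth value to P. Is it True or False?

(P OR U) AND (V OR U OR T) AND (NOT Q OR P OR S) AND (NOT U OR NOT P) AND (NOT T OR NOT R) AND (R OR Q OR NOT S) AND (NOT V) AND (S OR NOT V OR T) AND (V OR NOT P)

False

Suppose P = true.
The clause (NOT U) is unit, so U = false.
The clause (NOT V) is unit, so V = false.
That conflicts with the unit clause (V).
So every satisfying assignment has P = False.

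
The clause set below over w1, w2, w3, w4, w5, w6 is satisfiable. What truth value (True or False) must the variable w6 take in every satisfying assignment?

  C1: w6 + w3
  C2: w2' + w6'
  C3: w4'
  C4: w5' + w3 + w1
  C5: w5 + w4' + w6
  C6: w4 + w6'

False

Suppose w6 = 1.
The clause (w2') is unit, so w2 = 0.
The clause (w4') is unit, so w4 = 0.
But (w4) is also a unit clause — contradiction.
So every satisfying assignment has w6 = False.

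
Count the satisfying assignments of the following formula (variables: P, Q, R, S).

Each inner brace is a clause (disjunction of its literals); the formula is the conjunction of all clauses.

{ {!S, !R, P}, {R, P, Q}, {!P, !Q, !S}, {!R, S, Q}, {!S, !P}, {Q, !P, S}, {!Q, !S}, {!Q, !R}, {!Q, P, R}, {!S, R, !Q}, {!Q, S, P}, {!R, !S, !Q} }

1

There are 2^4 = 16 truth assignments over (P, Q, R, S).
Check each against the 12 clauses (columns in the order P, Q, R, S):
  F F F F  ✗ fails (R || P || Q)
  F F F T  ✗ fails (R || P || Q)
  F F T F  ✗ fails (!R || S || Q)
  F F T T  ✗ fails (!S || !R || P)
  F T F F  ✗ fails (!Q || P || R)
  F T F T  ✗ fails (!Q || !S)
  F T T F  ✗ fails (!Q || !R)
  F T T T  ✗ fails (!S || !R || P)
  T F F F  ✗ fails (Q || !P || S)
  T F F T  ✗ fails (!S || !P)
  T F T F  ✗ fails (!R || S || Q)
  T F T T  ✗ fails (!S || !P)
  T T F F  ✓ satisfies all
  T T F T  ✗ fails (!P || !Q || !S)
  T T T F  ✗ fails (!Q || !R)
  T T T T  ✗ fails (!P || !Q || !S)
1 of the 16 rows is a model.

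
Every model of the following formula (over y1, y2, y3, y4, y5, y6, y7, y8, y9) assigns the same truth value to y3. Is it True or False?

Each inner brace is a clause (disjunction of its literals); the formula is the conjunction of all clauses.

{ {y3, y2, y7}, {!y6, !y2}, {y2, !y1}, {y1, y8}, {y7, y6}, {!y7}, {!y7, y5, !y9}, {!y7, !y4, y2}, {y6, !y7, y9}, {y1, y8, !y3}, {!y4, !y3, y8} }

Suppose y3 = false.
From the singleton clause (!y7), y7 = false.
From the singleton clause (y2), y2 = true.
From the singleton clause (!y6), y6 = false.
But (y6) is also a unit clause — contradiction.
So every satisfying assignment has y3 = True.

True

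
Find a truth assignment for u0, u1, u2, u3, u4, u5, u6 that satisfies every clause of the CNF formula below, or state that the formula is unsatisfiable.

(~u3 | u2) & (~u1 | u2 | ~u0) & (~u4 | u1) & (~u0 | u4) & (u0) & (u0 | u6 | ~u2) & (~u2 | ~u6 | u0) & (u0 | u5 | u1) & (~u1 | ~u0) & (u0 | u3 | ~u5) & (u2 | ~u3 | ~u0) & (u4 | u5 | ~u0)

The clause (u0) is unit, so u0 = 1.
The clause (u4) is unit, so u4 = 1.
The clause (u1) is unit, so u1 = 1.
But (~u1) is also a unit clause — contradiction.

UNSATISFIABLE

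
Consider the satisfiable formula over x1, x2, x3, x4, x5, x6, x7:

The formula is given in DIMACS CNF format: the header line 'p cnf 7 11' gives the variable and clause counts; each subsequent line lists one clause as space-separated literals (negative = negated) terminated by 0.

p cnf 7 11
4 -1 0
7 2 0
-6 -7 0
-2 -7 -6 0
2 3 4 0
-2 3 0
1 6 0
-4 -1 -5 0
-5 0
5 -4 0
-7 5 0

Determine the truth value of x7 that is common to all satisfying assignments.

Suppose x7 = True.
(¬x6) alone gives x6 = False.
(x1) alone gives x1 = True.
(x4) alone gives x4 = True.
(¬x5) alone gives x5 = False.
But (x5) is also a unit clause — contradiction.
So every satisfying assignment has x7 = False.

False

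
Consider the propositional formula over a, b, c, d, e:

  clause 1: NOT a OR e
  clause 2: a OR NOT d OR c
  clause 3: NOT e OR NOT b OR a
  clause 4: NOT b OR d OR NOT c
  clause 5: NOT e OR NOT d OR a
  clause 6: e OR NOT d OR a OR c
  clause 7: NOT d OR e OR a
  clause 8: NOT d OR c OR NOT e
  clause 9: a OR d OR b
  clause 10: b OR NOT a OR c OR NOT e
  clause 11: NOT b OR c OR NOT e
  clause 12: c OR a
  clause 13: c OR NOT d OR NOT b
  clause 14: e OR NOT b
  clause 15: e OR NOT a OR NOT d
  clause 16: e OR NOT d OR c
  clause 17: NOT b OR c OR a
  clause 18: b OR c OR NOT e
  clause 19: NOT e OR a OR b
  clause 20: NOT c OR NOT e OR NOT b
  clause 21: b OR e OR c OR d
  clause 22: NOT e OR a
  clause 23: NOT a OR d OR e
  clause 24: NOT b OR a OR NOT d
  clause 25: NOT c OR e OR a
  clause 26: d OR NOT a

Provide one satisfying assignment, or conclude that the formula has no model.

a: true; b: false; c: true; d: true; e: true

Suppose a = true.
From the singleton clause (e), e = true.
From the singleton clause (d), d = true.
From the singleton clause (c), c = true.
From the singleton clause (NOT b), b = false.
Every clause now holds.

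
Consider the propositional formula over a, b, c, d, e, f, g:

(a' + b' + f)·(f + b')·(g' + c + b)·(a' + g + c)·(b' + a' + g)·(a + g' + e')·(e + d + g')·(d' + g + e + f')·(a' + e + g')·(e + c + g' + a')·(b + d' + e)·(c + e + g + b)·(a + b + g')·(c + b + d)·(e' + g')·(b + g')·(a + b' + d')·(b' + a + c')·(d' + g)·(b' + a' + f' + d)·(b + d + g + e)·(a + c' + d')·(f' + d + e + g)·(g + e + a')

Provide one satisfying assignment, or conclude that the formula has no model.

a: 0, b: 0, c: 1, d: 0, e: 1, f: 0, g: 0

Branch on f: set f = 0.
From the singleton clause (b'), b = 0.
From the singleton clause (g'), g = 0.
From the singleton clause (d'), d = 0.
From the singleton clause (c), c = 1.
From the singleton clause (e), e = 1.
No clause remains; a is free.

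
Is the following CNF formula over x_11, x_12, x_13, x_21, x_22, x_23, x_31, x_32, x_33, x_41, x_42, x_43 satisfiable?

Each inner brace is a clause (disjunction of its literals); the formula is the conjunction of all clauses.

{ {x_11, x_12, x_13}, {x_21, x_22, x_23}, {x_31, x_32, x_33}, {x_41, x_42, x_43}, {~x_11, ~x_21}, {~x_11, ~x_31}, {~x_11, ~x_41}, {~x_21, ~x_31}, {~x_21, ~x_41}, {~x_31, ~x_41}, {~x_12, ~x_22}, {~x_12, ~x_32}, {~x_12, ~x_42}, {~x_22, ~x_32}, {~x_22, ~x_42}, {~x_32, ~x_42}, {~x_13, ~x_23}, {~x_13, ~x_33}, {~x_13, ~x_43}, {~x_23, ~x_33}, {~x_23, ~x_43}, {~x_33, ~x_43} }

No

Try x_11 = 0.
Try x_12 = 1.
The clause (~x_22) is unit, so x_22 = 0.
The clause (~x_32) is unit, so x_32 = 0.
The clause (~x_42) is unit, so x_42 = 0.
Try x_21 = 1.
The clause (~x_31) is unit, so x_31 = 0.
The clause (x_33) is unit, so x_33 = 1.
The clause (~x_41) is unit, so x_41 = 0.
The clause (x_43) is unit, so x_43 = 1.
Now (~x_43) is unsatisfied and unit — conflict.
Undo x_21 and try x_21 = 0.
The clause (x_23) is unit, so x_23 = 1.
The clause (~x_13) is unit, so x_13 = 0.
The clause (~x_33) is unit, so x_33 = 0.
The clause (x_31) is unit, so x_31 = 1.
The clause (~x_41) is unit, so x_41 = 0.
The clause (x_43) is unit, so x_43 = 1.
Now (~x_43) is unsatisfied and unit — conflict.
Both values of x_21 lead to a conflict.
Undo x_12 and try x_12 = 0.
The clause (x_13) is unit, so x_13 = 1.
The clause (~x_23) is unit, so x_23 = 0.
The clause (~x_33) is unit, so x_33 = 0.
The clause (~x_43) is unit, so x_43 = 0.
Try x_21 = 1.
The clause (~x_31) is unit, so x_31 = 0.
The clause (x_32) is unit, so x_32 = 1.
The clause (~x_41) is unit, so x_41 = 0.
The clause (x_42) is unit, so x_42 = 1.
Now (~x_42) is unsatisfied and unit — conflict.
Undo x_21 and try x_21 = 0.
The clause (x_22) is unit, so x_22 = 1.
The clause (~x_32) is unit, so x_32 = 0.
The clause (x_31) is unit, so x_31 = 1.
The clause (~x_41) is unit, so x_41 = 0.
The clause (x_42) is unit, so x_42 = 1.
Now (~x_42) is unsatisfied and unit — conflict.
Both values of x_21 lead to a conflict.
Both values of x_12 lead to a conflict.
Undo x_11 and try x_11 = 1.
The clause (~x_21) is unit, so x_21 = 0.
The clause (~x_31) is unit, so x_31 = 0.
The clause (~x_41) is unit, so x_41 = 0.
Try x_22 = 1.
The clause (~x_12) is unit, so x_12 = 0.
The clause (~x_32) is unit, so x_32 = 0.
The clause (x_33) is unit, so x_33 = 1.
The clause (~x_42) is unit, so x_42 = 0.
The clause (x_43) is unit, so x_43 = 1.
Now (~x_43) is unsatisfied and unit — conflict.
Undo x_22 and try x_22 = 0.
The clause (x_23) is unit, so x_23 = 1.
The clause (~x_13) is unit, so x_13 = 0.
The clause (~x_33) is unit, so x_33 = 0.
The clause (x_32) is unit, so x_32 = 1.
The clause (~x_12) is unit, so x_12 = 0.
The clause (~x_42) is unit, so x_42 = 0.
The clause (x_43) is unit, so x_43 = 1.
Now (~x_43) is unsatisfied and unit — conflict.
Both values of x_22 lead to a conflict.
Both values of x_11 lead to a conflict.
No assignment satisfies every clause.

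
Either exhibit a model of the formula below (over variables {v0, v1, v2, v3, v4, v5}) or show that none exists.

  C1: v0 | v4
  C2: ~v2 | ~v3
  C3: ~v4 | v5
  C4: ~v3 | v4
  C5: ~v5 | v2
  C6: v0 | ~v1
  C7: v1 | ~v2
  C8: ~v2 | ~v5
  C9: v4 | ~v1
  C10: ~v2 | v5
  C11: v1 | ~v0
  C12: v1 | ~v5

UNSATISFIABLE

Case v0 = 1:
(v1) alone gives v1 = 1.
(v4) alone gives v4 = 1.
(v5) alone gives v5 = 1.
(v2) alone gives v2 = 1.
But (~v2) is also a unit clause — contradiction.
Backtrack on v0: now try v0 = 0.
(v4) alone gives v4 = 1.
(v5) alone gives v5 = 1.
(v2) alone gives v2 = 1.
But (~v2) is also a unit clause — contradiction.
Neither v0 = 1 nor v0 = 0 works.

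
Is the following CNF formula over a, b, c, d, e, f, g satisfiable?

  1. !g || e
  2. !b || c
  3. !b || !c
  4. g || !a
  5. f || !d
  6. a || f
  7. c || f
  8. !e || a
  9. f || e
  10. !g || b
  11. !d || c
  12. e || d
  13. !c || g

Case g = false:
The clause (!a) is unit, so a = false.
The clause (f) is unit, so f = true.
The clause (!e) is unit, so e = false.
The clause (d) is unit, so d = true.
The clause (c) is unit, so c = true.
But (!c) is also a unit clause — contradiction.
Backtrack on g: now try g = true.
The clause (e) is unit, so e = true.
The clause (a) is unit, so a = true.
The clause (b) is unit, so b = true.
The clause (c) is unit, so c = true.
But (!c) is also a unit clause — contradiction.
Either choice for g ends in contradiction.
No assignment satisfies every clause.

Unsatisfiable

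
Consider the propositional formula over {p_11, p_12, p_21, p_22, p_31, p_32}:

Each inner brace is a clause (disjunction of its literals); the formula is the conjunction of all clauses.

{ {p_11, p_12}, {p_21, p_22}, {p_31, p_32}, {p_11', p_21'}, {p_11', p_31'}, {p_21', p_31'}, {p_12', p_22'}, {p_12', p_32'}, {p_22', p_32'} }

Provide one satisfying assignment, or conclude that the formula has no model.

Case p_11 = 1:
(p_21') alone gives p_21 = 0.
(p_22) alone gives p_22 = 1.
(p_31') alone gives p_31 = 0.
(p_32) alone gives p_32 = 1.
That conflicts with the unit clause (p_32').
So p_11 must be the other value — set p_11 = 0.
(p_12) alone gives p_12 = 1.
(p_22') alone gives p_22 = 0.
(p_21) alone gives p_21 = 1.
(p_31') alone gives p_31 = 0.
(p_32) alone gives p_32 = 1.
That conflicts with the unit clause (p_32').
Either choice for p_11 ends in contradiction.

UNSATISFIABLE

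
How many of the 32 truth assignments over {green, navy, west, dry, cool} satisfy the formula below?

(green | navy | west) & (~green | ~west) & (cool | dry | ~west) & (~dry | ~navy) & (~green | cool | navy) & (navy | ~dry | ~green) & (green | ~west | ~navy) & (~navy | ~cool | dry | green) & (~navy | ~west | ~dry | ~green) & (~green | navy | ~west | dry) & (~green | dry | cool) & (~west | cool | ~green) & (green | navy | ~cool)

4

There are 2^5 = 32 truth assignments over (green, navy, west, dry, cool).
Split on cool. With cool = 1, the clauses containing cool are satisfied and ~cool drops from the rest; 2 of the 2^4 = 16 assignments to the other variables satisfy what remains.
With cool = 0, by the same count on the reduced clause set, 2 assignments work.
(One model: green=F, navy=F, west=T, dry=T, cool=F.)
Total: 2 + 2 = 4.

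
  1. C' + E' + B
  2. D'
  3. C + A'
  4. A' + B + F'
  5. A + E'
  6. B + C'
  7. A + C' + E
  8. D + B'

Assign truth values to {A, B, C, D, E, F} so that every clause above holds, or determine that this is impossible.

A=0,  B=0,  C=0,  D=0,  E=0,  F=0

The clause (D') is unit, so D = 0.
The clause (B') is unit, so B = 0.
The clause (C') is unit, so C = 0.
The clause (A') is unit, so A = 0.
The clause (E') is unit, so E = 0.
No clause remains; F is free.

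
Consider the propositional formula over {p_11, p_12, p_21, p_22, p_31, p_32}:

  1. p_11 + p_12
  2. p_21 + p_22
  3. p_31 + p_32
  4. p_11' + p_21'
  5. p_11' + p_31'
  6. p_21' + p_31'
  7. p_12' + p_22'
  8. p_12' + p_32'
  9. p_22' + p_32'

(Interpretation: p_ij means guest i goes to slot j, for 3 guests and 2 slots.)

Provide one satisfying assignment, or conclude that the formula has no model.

UNSATISFIABLE

Try p_11 = 1.
The clause (p_21') is unit, so p_21 = 0.
The clause (p_22) is unit, so p_22 = 1.
The clause (p_31') is unit, so p_31 = 0.
The clause (p_32) is unit, so p_32 = 1.
But (p_32') is also a unit clause — contradiction.
That branch fails; take p_11 = 0 instead.
The clause (p_12) is unit, so p_12 = 1.
The clause (p_22') is unit, so p_22 = 0.
The clause (p_21) is unit, so p_21 = 1.
The clause (p_31') is unit, so p_31 = 0.
The clause (p_32) is unit, so p_32 = 1.
But (p_32') is also a unit clause — contradiction.
Either choice for p_11 ends in contradiction.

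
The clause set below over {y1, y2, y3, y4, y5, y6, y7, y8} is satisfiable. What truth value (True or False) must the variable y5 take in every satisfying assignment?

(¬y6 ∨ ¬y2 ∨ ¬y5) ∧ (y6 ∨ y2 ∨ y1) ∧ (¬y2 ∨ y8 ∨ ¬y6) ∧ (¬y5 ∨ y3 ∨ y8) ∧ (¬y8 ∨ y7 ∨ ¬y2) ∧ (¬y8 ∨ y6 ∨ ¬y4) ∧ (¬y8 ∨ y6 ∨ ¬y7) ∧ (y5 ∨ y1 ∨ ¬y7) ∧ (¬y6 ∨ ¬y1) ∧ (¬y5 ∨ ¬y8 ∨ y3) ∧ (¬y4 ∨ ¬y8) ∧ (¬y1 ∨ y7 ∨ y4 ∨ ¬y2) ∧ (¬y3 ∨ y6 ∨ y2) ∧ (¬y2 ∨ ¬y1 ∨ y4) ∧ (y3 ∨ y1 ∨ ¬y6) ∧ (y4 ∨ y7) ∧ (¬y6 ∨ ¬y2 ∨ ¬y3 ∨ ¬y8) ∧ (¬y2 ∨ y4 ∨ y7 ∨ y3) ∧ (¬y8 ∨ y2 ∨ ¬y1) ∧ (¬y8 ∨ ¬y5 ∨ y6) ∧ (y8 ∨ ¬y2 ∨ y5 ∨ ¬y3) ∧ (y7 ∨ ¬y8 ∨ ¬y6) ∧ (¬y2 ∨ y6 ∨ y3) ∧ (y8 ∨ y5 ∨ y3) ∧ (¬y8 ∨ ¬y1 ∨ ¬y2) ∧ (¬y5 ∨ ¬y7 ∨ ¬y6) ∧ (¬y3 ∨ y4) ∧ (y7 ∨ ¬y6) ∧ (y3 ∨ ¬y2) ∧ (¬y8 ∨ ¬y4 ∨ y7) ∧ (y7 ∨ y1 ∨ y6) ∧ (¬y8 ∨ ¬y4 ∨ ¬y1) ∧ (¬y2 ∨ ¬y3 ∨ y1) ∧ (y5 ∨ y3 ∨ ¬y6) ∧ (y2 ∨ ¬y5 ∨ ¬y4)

Suppose y5 = False.
Branch on y1: set y1 = True.
The clause (¬y6) is unit, so y6 = False.
Branch on y8: set y8 = False.
The clause (y3) is unit, so y3 = True.
The clause (y2) is unit, so y2 = True.
That conflicts with the unit clause (¬y2).
Undo y8 and try y8 = True.
The clause (¬y4) is unit, so y4 = False.
The clause (¬y7) is unit, so y7 = False.
That conflicts with the unit clause (y7).
Both values of y8 lead to a conflict.
Undo y1 and try y1 = False.
The clause (¬y7) is unit, so y7 = False.
The clause (y4) is unit, so y4 = True.
The clause (¬y8) is unit, so y8 = False.
The clause (y3) is unit, so y3 = True.
The clause (¬y2) is unit, so y2 = False.
The clause (y6) is unit, so y6 = True.
That conflicts with the unit clause (¬y6).
Both values of y1 lead to a conflict.
So every satisfying assignment has y5 = True.

True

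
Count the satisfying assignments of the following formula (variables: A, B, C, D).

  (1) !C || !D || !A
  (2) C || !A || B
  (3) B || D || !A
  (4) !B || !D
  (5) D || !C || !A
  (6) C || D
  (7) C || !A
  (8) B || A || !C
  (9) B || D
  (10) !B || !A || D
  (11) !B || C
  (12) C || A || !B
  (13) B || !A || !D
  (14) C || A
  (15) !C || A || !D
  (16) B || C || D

There are 2^4 = 16 truth assignments over (A, B, C, D).
Split on A. With A = true, the clauses containing A are satisfied and !A drops from the rest; 0 of the 2^3 = 8 assignments to the other variables satisfy what remains.
With A = false, by the same count on the reduced clause set, 1 assignment works.
(One model: A=F, B=T, C=T, D=F.)
Total: 0 + 1 = 1.

1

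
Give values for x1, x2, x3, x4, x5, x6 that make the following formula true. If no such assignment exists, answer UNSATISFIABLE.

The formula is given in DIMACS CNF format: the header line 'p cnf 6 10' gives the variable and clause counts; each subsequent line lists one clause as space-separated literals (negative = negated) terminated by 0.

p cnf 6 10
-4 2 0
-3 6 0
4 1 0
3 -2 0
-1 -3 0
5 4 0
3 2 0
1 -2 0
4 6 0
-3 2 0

Branch on x4: set x4 = False.
The clause (x1) is unit, so x1 = True.
The clause (¬x3) is unit, so x3 = False.
The clause (¬x2) is unit, so x2 = False.
But (x2) is also a unit clause — contradiction.
Undo x4 and try x4 = True.
The clause (x2) is unit, so x2 = True.
The clause (x3) is unit, so x3 = True.
The clause (x6) is unit, so x6 = True.
The clause (¬x1) is unit, so x1 = False.
But (x1) is also a unit clause — contradiction.
Either choice for x4 ends in contradiction.

UNSATISFIABLE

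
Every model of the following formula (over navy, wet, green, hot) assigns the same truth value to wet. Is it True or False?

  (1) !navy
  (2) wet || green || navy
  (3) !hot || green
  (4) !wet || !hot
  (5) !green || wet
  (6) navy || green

True

Suppose wet = false.
Unit clause (!navy) forces navy = false.
Unit clause (green) forces green = true.
That conflicts with the unit clause (!green).
So every satisfying assignment has wet = True.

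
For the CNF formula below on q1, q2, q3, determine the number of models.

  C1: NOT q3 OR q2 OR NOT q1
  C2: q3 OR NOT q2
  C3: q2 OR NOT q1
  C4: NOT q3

1

There are 2^3 = 8 truth assignments over (q1, q2, q3).
Split on q2. With q2 = true, the clauses containing q2 are satisfied and NOT q2 drops from the rest; 0 of the 2^2 = 4 assignments to the other variables satisfy what remains.
With q2 = false, by the same count on the reduced clause set, 1 assignment works.
(One model: q1=F, q2=F, q3=F.)
Total: 0 + 1 = 1.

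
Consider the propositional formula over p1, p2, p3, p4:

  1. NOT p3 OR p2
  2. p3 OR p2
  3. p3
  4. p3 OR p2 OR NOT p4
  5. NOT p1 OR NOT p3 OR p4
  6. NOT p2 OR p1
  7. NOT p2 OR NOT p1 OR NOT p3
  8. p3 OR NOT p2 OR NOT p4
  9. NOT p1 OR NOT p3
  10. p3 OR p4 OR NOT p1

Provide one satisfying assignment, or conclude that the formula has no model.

The clause (p3) is unit, so p3 = true.
The clause (p2) is unit, so p2 = true.
The clause (p1) is unit, so p1 = true.
That conflicts with the unit clause (NOT p1).

UNSATISFIABLE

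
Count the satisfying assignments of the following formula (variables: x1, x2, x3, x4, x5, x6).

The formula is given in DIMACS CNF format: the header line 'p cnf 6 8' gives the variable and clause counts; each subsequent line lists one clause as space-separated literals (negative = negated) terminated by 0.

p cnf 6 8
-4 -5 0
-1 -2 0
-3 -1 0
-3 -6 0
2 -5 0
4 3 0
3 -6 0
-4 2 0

There are 2^6 = 64 truth assignments over (x1, x2, x3, x4, x5, x6).
Split on x1. With x1 = True, the clauses containing x1 are satisfied and ¬x1 drops from the rest; 0 of the 2^5 = 32 assignments to the other variables satisfy what remains.
With x1 = False, by the same count on the reduced clause set, 5 assignments work.
Total: 0 + 5 = 5.

5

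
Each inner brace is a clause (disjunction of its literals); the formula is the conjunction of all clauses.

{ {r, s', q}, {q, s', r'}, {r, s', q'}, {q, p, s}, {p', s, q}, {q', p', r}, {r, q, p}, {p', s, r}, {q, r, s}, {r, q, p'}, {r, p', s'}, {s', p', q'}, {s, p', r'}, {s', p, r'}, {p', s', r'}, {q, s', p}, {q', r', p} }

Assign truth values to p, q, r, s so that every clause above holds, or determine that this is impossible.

Case r = 0:
Case s = 0:
Unit clause (p') forces p = 0.
Unit clause (q) forces q = 1.
Every clause now holds.

p=0,  q=1,  r=0,  s=0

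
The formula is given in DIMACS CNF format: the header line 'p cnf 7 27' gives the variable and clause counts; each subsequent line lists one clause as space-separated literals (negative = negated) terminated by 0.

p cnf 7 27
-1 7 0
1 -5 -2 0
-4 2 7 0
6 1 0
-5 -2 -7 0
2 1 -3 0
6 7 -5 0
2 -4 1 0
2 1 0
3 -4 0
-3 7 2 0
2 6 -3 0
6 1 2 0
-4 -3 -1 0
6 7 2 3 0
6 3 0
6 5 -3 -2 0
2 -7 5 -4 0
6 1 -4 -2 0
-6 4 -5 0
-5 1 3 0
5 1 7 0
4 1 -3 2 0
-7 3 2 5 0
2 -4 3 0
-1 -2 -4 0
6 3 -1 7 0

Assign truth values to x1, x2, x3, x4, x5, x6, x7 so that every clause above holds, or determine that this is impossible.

Try x1 = True.
(x7) alone gives x7 = True.
Try x5 = False.
Try x3 = False.
(¬x4) alone gives x4 = False.
(x6) alone gives x6 = True.
(x2) alone gives x2 = True.
Every clause now holds.

x1: True; x2: True; x3: False; x4: False; x5: False; x6: True; x7: True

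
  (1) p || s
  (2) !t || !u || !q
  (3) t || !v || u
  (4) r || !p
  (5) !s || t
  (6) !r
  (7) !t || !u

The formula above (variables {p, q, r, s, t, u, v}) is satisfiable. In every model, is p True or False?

Suppose p = true.
(r) alone gives r = true.
Now (!r) is unsatisfied and unit — conflict.
So every satisfying assignment has p = False.

False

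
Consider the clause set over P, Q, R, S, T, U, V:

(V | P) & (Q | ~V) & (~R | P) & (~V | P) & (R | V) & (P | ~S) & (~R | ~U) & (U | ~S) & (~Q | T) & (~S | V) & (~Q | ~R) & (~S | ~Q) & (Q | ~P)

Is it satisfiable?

Yes, satisfiable

Case V = 1:
From the singleton clause (Q), Q = 1.
From the singleton clause (P), P = 1.
From the singleton clause (T), T = 1.
From the singleton clause (~R), R = 0.
From the singleton clause (~S), S = 0.
No clause remains; U is free.
A satisfying assignment: P ↦ 1; Q ↦ 1; R ↦ 0; S ↦ 0; T ↦ 1; U ↦ 1; V ↦ 1.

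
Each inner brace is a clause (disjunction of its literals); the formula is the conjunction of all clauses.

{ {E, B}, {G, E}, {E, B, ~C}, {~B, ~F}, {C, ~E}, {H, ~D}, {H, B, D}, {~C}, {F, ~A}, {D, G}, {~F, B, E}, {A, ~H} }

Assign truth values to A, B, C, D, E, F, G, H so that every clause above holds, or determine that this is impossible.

From the singleton clause (~C), C = 0.
From the singleton clause (~E), E = 0.
From the singleton clause (B), B = 1.
From the singleton clause (G), G = 1.
From the singleton clause (~F), F = 0.
From the singleton clause (~A), A = 0.
From the singleton clause (~H), H = 0.
From the singleton clause (~D), D = 0.
Every clause now holds.

A: 0,  B: 1,  C: 0,  D: 0,  E: 0,  F: 0,  G: 1,  H: 0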